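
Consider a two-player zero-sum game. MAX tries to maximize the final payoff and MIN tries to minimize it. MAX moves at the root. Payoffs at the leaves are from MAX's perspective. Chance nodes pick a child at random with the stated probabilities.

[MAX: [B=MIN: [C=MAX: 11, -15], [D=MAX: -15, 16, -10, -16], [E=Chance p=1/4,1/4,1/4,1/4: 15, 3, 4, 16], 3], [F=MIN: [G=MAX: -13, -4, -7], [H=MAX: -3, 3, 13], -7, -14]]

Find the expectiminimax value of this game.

3

C (MAX): max(11, -15) = 11
D (MAX): max(-15, 16, -10, -16) = 16
E (Chance): 1/4·15 + 1/4·3 + 1/4·4 + 1/4·16 = 9.5
B (MIN): min(11, 16, 9.5, 3) = 3
G (MAX): max(-13, -4, -7) = -4
H (MAX): max(-3, 3, 13) = 13
F (MIN): min(-4, 13, -7, -14) = -14
Root (MAX): max(3, -14) = 3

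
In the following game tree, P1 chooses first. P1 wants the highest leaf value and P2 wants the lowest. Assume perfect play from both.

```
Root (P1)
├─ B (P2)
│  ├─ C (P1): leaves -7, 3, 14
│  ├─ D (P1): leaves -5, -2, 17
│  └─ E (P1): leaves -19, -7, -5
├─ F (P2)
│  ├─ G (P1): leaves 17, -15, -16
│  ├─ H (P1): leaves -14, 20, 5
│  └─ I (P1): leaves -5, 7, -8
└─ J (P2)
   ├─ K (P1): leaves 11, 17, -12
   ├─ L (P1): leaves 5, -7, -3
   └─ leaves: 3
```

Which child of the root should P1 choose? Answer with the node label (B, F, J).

C (P1): max(-7, 3, 14) = 14
D (P1): max(-5, -2, 17) = 17
E (P1): max(-19, -7, -5) = -5
B (P2): min(14, 17, -5) = -5
G (P1): max(17, -15, -16) = 17
H (P1): max(-14, 20, 5) = 20
I (P1): max(-5, 7, -8) = 7
F (P2): min(17, 20, 7) = 7
K (P1): max(11, 17, -12) = 17
L (P1): max(5, -7, -3) = 5
J (P2): min(17, 5, 3) = 3
Root (P1): max(-5, 7, 3) = 7
P1 picks the child with the highest value: F (value 7).

F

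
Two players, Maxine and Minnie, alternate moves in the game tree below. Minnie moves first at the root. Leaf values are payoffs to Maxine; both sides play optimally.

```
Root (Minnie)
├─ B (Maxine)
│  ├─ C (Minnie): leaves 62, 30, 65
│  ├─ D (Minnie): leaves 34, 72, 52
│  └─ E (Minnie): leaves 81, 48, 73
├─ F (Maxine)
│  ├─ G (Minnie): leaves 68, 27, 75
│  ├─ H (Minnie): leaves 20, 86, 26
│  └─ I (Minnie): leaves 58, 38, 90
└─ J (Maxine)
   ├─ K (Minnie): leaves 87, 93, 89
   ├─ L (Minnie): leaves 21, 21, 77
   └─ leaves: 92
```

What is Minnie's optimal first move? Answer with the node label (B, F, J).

C (Minnie): min(62, 30, 65) = 30
D (Minnie): min(34, 72, 52) = 34
E (Minnie): min(81, 48, 73) = 48
B (Maxine): max(30, 34, 48) = 48
G (Minnie): min(68, 27, 75) = 27
H (Minnie): min(20, 86, 26) = 20
I (Minnie): min(58, 38, 90) = 38
F (Maxine): max(27, 20, 38) = 38
K (Minnie): min(87, 93, 89) = 87
L (Minnie): min(21, 21, 77) = 21
J (Maxine): max(87, 21, 92) = 92
Root (Minnie): min(48, 38, 92) = 38
Minnie picks the child with the lowest value: F (value 38).

F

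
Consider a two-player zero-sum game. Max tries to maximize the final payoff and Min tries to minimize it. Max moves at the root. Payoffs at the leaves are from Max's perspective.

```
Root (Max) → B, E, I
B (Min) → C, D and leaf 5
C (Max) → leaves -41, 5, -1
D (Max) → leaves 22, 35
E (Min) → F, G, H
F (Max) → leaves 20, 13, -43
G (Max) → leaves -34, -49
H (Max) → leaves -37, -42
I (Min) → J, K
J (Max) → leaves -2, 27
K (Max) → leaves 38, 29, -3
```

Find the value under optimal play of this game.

C (Max): max(-41, 5, -1) = 5
D (Max): max(22, 35) = 35
B (Min): min(5, 35, 5) = 5
F (Max): max(20, 13, -43) = 20
G (Max): max(-34, -49) = -34
H (Max): max(-37, -42) = -37
E (Min): min(20, -34, -37) = -37
J (Max): max(-2, 27) = 27
K (Max): max(38, 29, -3) = 38
I (Min): min(27, 38) = 27
Root (Max): max(5, -37, 27) = 27

27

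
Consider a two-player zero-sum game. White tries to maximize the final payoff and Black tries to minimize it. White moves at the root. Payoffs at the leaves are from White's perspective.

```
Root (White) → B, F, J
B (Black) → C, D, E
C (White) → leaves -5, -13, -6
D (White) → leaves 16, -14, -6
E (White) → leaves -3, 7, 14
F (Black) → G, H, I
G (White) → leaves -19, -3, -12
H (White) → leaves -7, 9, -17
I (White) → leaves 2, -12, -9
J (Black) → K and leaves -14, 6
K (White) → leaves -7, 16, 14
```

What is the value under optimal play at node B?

C: max(-5, -13, -6) = -5
D: max(16, -14, -6) = 16
E: max(-3, 7, 14) = 14
B: min(-5, 16, 14) = -5

-5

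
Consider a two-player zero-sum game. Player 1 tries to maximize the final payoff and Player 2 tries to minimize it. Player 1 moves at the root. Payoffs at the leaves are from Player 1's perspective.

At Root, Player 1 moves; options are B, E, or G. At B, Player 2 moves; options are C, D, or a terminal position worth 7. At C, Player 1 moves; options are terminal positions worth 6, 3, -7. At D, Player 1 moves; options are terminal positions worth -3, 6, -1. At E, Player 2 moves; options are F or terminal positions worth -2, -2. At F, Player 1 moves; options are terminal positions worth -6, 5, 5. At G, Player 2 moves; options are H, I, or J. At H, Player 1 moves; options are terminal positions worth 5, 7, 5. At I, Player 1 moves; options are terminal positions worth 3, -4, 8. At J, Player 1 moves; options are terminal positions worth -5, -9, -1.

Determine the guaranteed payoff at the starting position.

6

C (Player 1): max(6, 3, -7) = 6
D (Player 1): max(-3, 6, -1) = 6
B (Player 2): min(6, 6, 7) = 6
F (Player 1): max(-6, 5, 5) = 5
E (Player 2): min(5, -2, -2) = -2
H (Player 1): max(5, 7, 5) = 7
I (Player 1): max(3, -4, 8) = 8
J (Player 1): max(-5, -9, -1) = -1
G (Player 2): min(7, 8, -1) = -1
Root (Player 1): max(6, -2, -1) = 6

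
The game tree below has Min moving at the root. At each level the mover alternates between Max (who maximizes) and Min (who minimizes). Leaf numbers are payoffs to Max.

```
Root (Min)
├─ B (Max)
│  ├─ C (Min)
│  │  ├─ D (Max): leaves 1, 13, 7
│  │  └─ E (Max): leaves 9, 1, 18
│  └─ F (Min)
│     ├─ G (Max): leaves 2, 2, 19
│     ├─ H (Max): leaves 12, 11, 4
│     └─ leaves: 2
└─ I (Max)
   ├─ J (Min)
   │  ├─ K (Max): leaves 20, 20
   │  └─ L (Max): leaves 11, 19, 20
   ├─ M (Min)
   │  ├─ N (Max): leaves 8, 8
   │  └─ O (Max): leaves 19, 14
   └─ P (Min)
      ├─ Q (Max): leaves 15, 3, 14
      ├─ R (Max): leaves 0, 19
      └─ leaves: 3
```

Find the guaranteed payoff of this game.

13

D (Max): max(1, 13, 7) = 13
E (Max): max(9, 1, 18) = 18
C (Min): min(13, 18) = 13
G (Max): max(2, 2, 19) = 19
H (Max): max(12, 11, 4) = 12
F (Min): min(19, 12, 2) = 2
B (Max): max(13, 2) = 13
K (Max): max(20, 20) = 20
L (Max): max(11, 19, 20) = 20
J (Min): min(20, 20) = 20
N (Max): max(8, 8) = 8
O (Max): max(19, 14) = 19
M (Min): min(8, 19) = 8
Q (Max): max(15, 3, 14) = 15
R (Max): max(0, 19) = 19
P (Min): min(15, 19, 3) = 3
I (Max): max(20, 8, 3) = 20
Root (Min): min(13, 20) = 13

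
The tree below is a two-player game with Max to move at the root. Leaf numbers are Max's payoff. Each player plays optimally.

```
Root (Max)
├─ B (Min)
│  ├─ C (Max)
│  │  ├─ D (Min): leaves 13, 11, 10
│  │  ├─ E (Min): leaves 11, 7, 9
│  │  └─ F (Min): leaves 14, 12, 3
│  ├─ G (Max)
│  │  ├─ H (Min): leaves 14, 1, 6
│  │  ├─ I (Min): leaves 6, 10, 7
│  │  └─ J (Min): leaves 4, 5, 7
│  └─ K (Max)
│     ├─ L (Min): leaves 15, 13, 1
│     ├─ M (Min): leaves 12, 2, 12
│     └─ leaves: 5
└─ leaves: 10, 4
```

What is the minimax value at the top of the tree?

D (Min): min(13, 11, 10) = 10
E (Min): min(11, 7, 9) = 7
F (Min): min(14, 12, 3) = 3
C (Max): max(10, 7, 3) = 10
H (Min): min(14, 1, 6) = 1
I (Min): min(6, 10, 7) = 6
J (Min): min(4, 5, 7) = 4
G (Max): max(1, 6, 4) = 6
L (Min): min(15, 13, 1) = 1
M (Min): min(12, 2, 12) = 2
K (Max): max(1, 2, 5) = 5
B (Min): min(10, 6, 5) = 5
Root (Max): max(5, 10, 4) = 10

10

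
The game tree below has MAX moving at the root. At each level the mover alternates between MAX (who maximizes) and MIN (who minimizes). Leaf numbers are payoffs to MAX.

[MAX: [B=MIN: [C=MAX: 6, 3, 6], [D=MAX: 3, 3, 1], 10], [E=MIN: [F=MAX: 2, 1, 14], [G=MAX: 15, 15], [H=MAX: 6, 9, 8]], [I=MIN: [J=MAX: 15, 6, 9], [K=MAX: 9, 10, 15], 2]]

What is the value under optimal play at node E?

F: max(2, 1, 14) = 14
G: max(15, 15) = 15
H: max(6, 9, 8) = 9
E: min(14, 15, 9) = 9

9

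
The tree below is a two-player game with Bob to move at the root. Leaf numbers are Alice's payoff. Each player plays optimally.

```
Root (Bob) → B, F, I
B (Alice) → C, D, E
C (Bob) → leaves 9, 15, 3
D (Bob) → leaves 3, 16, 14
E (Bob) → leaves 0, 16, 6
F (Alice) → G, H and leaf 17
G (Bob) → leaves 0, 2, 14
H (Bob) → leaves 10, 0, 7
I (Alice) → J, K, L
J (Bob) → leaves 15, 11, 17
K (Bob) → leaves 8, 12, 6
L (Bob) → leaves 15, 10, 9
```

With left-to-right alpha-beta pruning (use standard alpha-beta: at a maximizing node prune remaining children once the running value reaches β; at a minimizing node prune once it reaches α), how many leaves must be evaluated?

C [α=-∞,β=+∞]: v=3
D [α=3,β=+∞]: v=3 after child 1 ≤ α → α-cutoff, skip 2
E [α=3,β=+∞]: v=0 after child 1 ≤ α → α-cutoff, skip 2
B [α=-∞,β=+∞]: v=3
G [α=-∞,β=3]: v=0
H [α=0,β=3]: v=0 after child 2 ≤ α → α-cutoff, skip 1
F [α=-∞,β=3]: v=17
J [α=-∞,β=3]: v=11
I [α=-∞,β=3]: v=11 after child 1 ≥ β → β-cutoff, skip 2
Root [α=-∞,β=+∞]: v=3
Leaves evaluated: 14 of 25.

14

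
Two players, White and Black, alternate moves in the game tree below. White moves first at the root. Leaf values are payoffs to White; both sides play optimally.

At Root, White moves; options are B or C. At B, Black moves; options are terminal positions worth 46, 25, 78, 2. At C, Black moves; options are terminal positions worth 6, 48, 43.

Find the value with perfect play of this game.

6

B (Black): min(46, 25, 78, 2) = 2
C (Black): min(6, 48, 43) = 6
Root (White): max(2, 6) = 6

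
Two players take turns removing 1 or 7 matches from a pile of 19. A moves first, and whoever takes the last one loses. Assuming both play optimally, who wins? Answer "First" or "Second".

Second

Mark each pile size as W (mover wins) or L (mover loses):
i:   0  1  2  3  4  5  6  7  8  9 10 11 12 13 14 15 16 17 18 19
     W  L  W  L  W  L  W  L  W  L  W  L  W  L  W  L  W  L  W  L
Position 19 is L, so the second player wins.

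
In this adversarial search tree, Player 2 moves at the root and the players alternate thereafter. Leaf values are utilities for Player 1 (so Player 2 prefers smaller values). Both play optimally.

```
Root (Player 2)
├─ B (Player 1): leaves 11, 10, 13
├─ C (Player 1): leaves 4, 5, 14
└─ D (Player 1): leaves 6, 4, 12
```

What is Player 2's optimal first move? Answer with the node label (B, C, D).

D

B (Player 1): max(11, 10, 13) = 13
C (Player 1): max(4, 5, 14) = 14
D (Player 1): max(6, 4, 12) = 12
Root (Player 2): min(13, 14, 12) = 12
Player 2 picks the child with the lowest value: D (value 12).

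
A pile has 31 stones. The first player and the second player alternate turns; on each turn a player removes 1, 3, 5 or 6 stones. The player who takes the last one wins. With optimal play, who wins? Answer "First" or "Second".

First

Compute winning (W) and losing (L) positions by backward induction:
i:   0  1  2  3  4  5  6  7  8  9 10 11 12 13 14 15 16 17 18 19 20 21 22 23 24 25 26 27 28 29 30 31
     L  W  L  W  L  W  W  W  W  W  W  L  W  L  W  L  W  W  W  W  W  W  L  W  L  W  L  W  W  W  W  W
Position 31 is W, so the first player wins.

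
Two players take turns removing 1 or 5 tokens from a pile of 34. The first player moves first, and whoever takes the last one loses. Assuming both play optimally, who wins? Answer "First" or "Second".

W/L table (W = player to move can force a win):
i:   0  1  2  3  4  5  6  7  8  9 10 11 12 13 14 15 16 17 18 19 20 21 22 23 24 25 26 27 28 29 30 31 32 33 34
     W  L  W  L  W  L  W  L  W  L  W  L  W  L  W  L  W  L  W  L  W  L  W  L  W  L  W  L  W  L  W  L  W  L  W
Position 34 is W, so the first player wins.

First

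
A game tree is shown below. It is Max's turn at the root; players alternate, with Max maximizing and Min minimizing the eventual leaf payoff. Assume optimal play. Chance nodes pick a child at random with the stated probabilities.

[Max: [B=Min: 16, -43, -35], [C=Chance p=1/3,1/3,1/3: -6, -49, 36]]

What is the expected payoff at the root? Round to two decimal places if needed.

-6.33

B (Min): min(16, -43, -35) = -43
C (Chance): 1/3·-6 + 1/3·-49 + 1/3·36 = -6.33
Root (Max): max(-43, -6.33) = -6.33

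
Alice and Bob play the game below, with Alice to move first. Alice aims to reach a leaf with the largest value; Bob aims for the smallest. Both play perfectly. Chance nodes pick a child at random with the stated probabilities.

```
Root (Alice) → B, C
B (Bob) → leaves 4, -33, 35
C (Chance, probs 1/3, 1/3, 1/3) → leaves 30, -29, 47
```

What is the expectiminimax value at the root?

B (Bob): min(4, -33, 35) = -33
C (Chance): 1/3·30 + 1/3·-29 + 1/3·47 = 16
Root (Alice): max(-33, 16) = 16

16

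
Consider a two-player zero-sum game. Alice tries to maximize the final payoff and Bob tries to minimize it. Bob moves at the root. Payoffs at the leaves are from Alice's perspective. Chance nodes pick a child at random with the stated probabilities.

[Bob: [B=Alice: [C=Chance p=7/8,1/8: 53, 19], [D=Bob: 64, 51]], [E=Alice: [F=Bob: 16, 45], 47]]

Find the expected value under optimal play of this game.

47

C (Chance): 7/8·53 + 1/8·19 = 48.75
D (Bob): min(64, 51) = 51
B (Alice): max(48.75, 51) = 51
F (Bob): min(16, 45) = 16
E (Alice): max(16, 47) = 47
Root (Bob): min(51, 47) = 47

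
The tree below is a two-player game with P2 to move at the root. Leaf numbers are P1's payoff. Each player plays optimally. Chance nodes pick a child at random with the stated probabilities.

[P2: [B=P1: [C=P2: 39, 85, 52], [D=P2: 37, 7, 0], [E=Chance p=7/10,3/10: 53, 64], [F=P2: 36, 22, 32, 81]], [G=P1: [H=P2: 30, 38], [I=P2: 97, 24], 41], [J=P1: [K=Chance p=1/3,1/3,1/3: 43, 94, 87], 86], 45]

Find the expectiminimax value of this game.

C (P2): min(39, 85, 52) = 39
D (P2): min(37, 7, 0) = 0
E (Chance): 7/10·53 + 3/10·64 = 56.3
F (P2): min(36, 22, 32, 81) = 22
B (P1): max(39, 0, 56.3, 22) = 56.3
H (P2): min(30, 38) = 30
I (P2): min(97, 24) = 24
G (P1): max(30, 24, 41) = 41
K (Chance): 1/3·43 + 1/3·94 + 1/3·87 = 74.67
J (P1): max(74.67, 86) = 86
Root (P2): min(56.3, 41, 86, 45) = 41

41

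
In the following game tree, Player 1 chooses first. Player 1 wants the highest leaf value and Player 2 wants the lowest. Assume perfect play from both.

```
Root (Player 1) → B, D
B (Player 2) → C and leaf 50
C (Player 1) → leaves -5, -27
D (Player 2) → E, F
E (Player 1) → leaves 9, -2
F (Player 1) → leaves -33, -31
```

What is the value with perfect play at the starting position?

-5

C (Player 1): max(-5, -27) = -5
B (Player 2): min(-5, 50) = -5
E (Player 1): max(9, -2) = 9
F (Player 1): max(-33, -31) = -31
D (Player 2): min(9, -31) = -31
Root (Player 1): max(-5, -31) = -5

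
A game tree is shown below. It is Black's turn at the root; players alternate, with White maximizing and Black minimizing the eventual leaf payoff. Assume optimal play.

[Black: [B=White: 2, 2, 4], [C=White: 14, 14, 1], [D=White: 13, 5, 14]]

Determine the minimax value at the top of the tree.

4

B (White): max(2, 2, 4) = 4
C (White): max(14, 14, 1) = 14
D (White): max(13, 5, 14) = 14
Root (Black): min(4, 14, 14) = 4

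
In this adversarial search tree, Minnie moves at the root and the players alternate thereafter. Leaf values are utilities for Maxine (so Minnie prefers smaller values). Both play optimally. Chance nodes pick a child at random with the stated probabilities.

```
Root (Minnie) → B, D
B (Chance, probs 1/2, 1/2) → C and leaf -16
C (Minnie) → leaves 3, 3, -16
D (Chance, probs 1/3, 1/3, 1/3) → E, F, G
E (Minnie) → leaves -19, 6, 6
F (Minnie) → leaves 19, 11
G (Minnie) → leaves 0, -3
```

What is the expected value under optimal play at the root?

-16

C (Minnie): min(3, 3, -16) = -16
B (Chance): 1/2·-16 + 1/2·-16 = -16
E (Minnie): min(-19, 6, 6) = -19
F (Minnie): min(19, 11) = 11
G (Minnie): min(0, -3) = -3
D (Chance): 1/3·-19 + 1/3·11 + 1/3·-3 = -3.67
Root (Minnie): min(-16, -3.67) = -16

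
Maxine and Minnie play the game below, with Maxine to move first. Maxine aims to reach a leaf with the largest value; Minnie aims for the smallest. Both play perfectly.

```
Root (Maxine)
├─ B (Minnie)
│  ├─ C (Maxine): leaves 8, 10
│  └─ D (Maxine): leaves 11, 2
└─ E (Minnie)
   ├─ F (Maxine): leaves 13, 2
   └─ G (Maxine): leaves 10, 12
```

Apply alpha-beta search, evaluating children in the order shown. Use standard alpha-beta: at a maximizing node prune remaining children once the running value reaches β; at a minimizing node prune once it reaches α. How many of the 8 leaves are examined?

7

C [α=-∞,β=+∞]: v=10
D [α=-∞,β=10]: v=11 after child 1 ≥ β → β-cutoff, skip 1
B [α=-∞,β=+∞]: v=10
F [α=10,β=+∞]: v=13
G [α=10,β=13]: v=12
E [α=10,β=+∞]: v=12
Root [α=-∞,β=+∞]: v=12
Leaves evaluated: 7 of 8.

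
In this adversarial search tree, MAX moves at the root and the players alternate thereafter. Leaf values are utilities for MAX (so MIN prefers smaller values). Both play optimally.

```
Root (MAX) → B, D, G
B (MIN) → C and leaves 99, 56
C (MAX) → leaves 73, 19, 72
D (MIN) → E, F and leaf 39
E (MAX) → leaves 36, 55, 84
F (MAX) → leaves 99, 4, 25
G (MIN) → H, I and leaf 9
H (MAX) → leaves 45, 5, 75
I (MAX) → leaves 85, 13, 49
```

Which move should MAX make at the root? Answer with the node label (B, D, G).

B

C (MAX): max(73, 19, 72) = 73
B (MIN): min(73, 99, 56) = 56
E (MAX): max(36, 55, 84) = 84
F (MAX): max(99, 4, 25) = 99
D (MIN): min(84, 99, 39) = 39
H (MAX): max(45, 5, 75) = 75
I (MAX): max(85, 13, 49) = 85
G (MIN): min(75, 85, 9) = 9
Root (MAX): max(56, 39, 9) = 56
MAX picks the child with the highest value: B (value 56).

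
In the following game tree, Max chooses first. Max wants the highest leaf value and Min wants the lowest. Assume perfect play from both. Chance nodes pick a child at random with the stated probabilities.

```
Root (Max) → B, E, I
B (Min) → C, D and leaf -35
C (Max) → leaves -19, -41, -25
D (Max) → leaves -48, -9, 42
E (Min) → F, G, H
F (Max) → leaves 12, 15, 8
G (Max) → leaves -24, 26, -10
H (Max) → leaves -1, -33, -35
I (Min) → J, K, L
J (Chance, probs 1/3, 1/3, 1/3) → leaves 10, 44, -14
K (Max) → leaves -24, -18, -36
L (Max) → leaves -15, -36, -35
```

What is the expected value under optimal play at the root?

-1

C (Max): max(-19, -41, -25) = -19
D (Max): max(-48, -9, 42) = 42
B (Min): min(-19, 42, -35) = -35
F (Max): max(12, 15, 8) = 15
G (Max): max(-24, 26, -10) = 26
H (Max): max(-1, -33, -35) = -1
E (Min): min(15, 26, -1) = -1
J (Chance): 1/3·10 + 1/3·44 + 1/3·-14 = 13.33
K (Max): max(-24, -18, -36) = -18
L (Max): max(-15, -36, -35) = -15
I (Min): min(13.33, -18, -15) = -18
Root (Max): max(-35, -1, -18) = -1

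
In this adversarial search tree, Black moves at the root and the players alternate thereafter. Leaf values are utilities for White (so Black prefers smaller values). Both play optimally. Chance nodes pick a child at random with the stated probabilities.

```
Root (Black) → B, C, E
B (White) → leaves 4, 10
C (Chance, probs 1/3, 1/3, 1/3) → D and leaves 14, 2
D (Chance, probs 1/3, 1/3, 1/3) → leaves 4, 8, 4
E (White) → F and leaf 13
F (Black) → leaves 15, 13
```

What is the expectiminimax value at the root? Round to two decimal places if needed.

B (White): max(4, 10) = 10
D (Chance): 1/3·4 + 1/3·8 + 1/3·4 = 5.33
C (Chance): 1/3·5.33 + 1/3·14 + 1/3·2 = 7.11
F (Black): min(15, 13) = 13
E (White): max(13, 13) = 13
Root (Black): min(10, 7.11, 13) = 7.11

7.11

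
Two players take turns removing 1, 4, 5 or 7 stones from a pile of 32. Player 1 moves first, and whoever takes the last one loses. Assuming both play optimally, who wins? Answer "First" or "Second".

First

Positions where the player to move wins (W) vs loses (L):
i:   0  1  2  3  4  5  6  7  8  9 10 11 12 13 14 15 16 17 18 19 20 21 22 23 24 25 26 27 28 29 30 31 32
     W  L  W  L  W  W  W  W  W  L  W  L  W  W  W  W  W  L  W  L  W  W  W  W  W  L  W  L  W  W  W  W  W
Position 32 is W, so the first player wins.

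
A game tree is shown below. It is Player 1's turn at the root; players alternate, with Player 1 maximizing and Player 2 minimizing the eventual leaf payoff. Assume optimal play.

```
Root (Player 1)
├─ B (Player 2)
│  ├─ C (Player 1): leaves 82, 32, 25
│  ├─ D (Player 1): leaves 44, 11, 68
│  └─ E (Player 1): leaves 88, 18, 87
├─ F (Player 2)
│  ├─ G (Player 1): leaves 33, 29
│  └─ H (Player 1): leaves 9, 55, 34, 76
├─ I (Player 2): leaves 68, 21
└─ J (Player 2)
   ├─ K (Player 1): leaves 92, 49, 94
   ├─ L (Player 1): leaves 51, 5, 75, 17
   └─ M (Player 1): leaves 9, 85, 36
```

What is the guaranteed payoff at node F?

33

G: max(33, 29) = 33
H: max(9, 55, 34, 76) = 76
F: min(33, 76) = 33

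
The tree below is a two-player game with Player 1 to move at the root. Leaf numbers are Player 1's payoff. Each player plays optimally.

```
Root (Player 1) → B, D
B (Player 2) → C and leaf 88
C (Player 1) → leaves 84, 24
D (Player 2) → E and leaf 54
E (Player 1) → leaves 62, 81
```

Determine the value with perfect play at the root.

C (Player 1): max(84, 24) = 84
B (Player 2): min(84, 88) = 84
E (Player 1): max(62, 81) = 81
D (Player 2): min(81, 54) = 54
Root (Player 1): max(84, 54) = 84

84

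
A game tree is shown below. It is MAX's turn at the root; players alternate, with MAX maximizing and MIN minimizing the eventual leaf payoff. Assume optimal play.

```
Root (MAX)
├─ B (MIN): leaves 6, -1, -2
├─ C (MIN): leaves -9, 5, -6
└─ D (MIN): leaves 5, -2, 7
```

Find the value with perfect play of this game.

-2

B (MIN): min(6, -1, -2) = -2
C (MIN): min(-9, 5, -6) = -9
D (MIN): min(5, -2, 7) = -2
Root (MAX): max(-2, -9, -2) = -2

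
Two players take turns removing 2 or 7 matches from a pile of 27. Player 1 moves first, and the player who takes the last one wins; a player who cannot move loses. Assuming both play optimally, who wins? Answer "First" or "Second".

Second

i:   0  1  2  3  4  5  6  7  8  9 10 11 12 13 14 15 16 17 18 19 20 21 22 23 24 25 26 27
     L  L  W  W  L  L  W  W  W  L  L  W  W  L  L  W  W  W  L  L  W  W  L  L  W  W  W  L
Position 27 is L, so the second player wins.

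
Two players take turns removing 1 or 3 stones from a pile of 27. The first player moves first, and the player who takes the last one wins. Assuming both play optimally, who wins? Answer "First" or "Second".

i:   0  1  2  3  4  5  6  7  8  9 10 11 12 13 14 15 16 17 18 19 20 21 22 23 24 25 26 27
     L  W  L  W  L  W  L  W  L  W  L  W  L  W  L  W  L  W  L  W  L  W  L  W  L  W  L  W
Position 27 is W, so the first player wins.

First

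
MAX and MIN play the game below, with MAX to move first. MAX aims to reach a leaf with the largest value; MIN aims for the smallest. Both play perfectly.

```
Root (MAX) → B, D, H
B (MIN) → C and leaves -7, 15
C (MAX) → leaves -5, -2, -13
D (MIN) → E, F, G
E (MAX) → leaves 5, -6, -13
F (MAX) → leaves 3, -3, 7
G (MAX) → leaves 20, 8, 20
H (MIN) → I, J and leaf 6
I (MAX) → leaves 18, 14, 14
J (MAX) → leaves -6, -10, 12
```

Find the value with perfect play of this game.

C (MAX): max(-5, -2, -13) = -2
B (MIN): min(-2, -7, 15) = -7
E (MAX): max(5, -6, -13) = 5
F (MAX): max(3, -3, 7) = 7
G (MAX): max(20, 8, 20) = 20
D (MIN): min(5, 7, 20) = 5
I (MAX): max(18, 14, 14) = 18
J (MAX): max(-6, -10, 12) = 12
H (MIN): min(18, 12, 6) = 6
Root (MAX): max(-7, 5, 6) = 6

6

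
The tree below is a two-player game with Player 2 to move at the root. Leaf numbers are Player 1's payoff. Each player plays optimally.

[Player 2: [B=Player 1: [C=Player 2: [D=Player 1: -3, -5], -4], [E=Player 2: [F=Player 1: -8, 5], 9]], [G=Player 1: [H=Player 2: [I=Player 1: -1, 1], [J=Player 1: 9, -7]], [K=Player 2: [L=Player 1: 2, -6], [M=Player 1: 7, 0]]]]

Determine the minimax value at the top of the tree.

D (Player 1): max(-3, -5) = -3
C (Player 2): min(-3, -4) = -4
F (Player 1): max(-8, 5) = 5
E (Player 2): min(5, 9) = 5
B (Player 1): max(-4, 5) = 5
I (Player 1): max(-1, 1) = 1
J (Player 1): max(9, -7) = 9
H (Player 2): min(1, 9) = 1
L (Player 1): max(2, -6) = 2
M (Player 1): max(7, 0) = 7
K (Player 2): min(2, 7) = 2
G (Player 1): max(1, 2) = 2
Root (Player 2): min(5, 2) = 2

2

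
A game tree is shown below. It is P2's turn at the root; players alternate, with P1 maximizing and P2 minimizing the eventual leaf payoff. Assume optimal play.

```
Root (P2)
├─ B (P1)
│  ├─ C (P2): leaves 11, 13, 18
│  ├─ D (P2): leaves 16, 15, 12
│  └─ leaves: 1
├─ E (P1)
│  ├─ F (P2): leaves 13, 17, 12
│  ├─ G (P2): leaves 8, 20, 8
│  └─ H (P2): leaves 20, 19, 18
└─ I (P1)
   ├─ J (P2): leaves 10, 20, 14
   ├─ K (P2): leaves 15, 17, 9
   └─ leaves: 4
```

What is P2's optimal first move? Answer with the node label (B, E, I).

C (P2): min(11, 13, 18) = 11
D (P2): min(16, 15, 12) = 12
B (P1): max(11, 12, 1) = 12
F (P2): min(13, 17, 12) = 12
G (P2): min(8, 20, 8) = 8
H (P2): min(20, 19, 18) = 18
E (P1): max(12, 8, 18) = 18
J (P2): min(10, 20, 14) = 10
K (P2): min(15, 17, 9) = 9
I (P1): max(10, 9, 4) = 10
Root (P2): min(12, 18, 10) = 10
P2 picks the child with the lowest value: I (value 10).

I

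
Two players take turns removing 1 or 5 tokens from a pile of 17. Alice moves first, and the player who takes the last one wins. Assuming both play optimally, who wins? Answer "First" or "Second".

First

Compute winning (W) and losing (L) positions by backward induction:
i:   0  1  2  3  4  5  6  7  8  9 10 11 12 13 14 15 16 17
     L  W  L  W  L  W  L  W  L  W  L  W  L  W  L  W  L  W
Position 17 is W, so the first player wins.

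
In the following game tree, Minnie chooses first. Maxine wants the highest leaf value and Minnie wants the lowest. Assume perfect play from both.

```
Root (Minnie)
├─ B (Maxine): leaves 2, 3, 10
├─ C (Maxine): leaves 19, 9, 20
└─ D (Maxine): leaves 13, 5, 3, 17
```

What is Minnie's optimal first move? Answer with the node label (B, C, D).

B

B (Maxine): max(2, 3, 10) = 10
C (Maxine): max(19, 9, 20) = 20
D (Maxine): max(13, 5, 3, 17) = 17
Root (Minnie): min(10, 20, 17) = 10
Minnie picks the child with the lowest value: B (value 10).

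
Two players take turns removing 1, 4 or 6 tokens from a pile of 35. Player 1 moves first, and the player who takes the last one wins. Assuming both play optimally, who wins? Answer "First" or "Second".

W/L table (W = player to move can force a win):
i:   0  1  2  3  4  5  6  7  8  9 10 11 12 13 14 15 16 17 18 19 20 21 22 23 24 25 26 27 28 29 30 31 32 33 34 35
     L  W  L  W  W  L  W  L  W  W  L  W  L  W  W  L  W  L  W  W  L  W  L  W  W  L  W  L  W  W  L  W  L  W  W  L
Position 35 is L, so the second player wins.

Second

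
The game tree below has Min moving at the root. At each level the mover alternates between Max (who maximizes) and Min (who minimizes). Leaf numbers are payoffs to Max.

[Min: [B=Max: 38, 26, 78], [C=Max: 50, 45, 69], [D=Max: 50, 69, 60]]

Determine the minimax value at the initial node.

B (Max): max(38, 26, 78) = 78
C (Max): max(50, 45, 69) = 69
D (Max): max(50, 69, 60) = 69
Root (Min): min(78, 69, 69) = 69

69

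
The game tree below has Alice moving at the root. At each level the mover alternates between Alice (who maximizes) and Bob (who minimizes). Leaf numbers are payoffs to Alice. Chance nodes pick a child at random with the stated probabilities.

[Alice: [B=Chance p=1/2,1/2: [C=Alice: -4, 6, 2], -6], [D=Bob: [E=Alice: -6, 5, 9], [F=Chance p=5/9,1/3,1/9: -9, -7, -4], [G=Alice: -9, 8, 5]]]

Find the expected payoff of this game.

0

C (Alice): max(-4, 6, 2) = 6
B (Chance): 1/2·6 + 1/2·-6 = 0
E (Alice): max(-6, 5, 9) = 9
F (Chance): 5/9·-9 + 1/3·-7 + 1/9·-4 = -7.78
G (Alice): max(-9, 8, 5) = 8
D (Bob): min(9, -7.78, 8) = -7.78
Root (Alice): max(0, -7.78) = 0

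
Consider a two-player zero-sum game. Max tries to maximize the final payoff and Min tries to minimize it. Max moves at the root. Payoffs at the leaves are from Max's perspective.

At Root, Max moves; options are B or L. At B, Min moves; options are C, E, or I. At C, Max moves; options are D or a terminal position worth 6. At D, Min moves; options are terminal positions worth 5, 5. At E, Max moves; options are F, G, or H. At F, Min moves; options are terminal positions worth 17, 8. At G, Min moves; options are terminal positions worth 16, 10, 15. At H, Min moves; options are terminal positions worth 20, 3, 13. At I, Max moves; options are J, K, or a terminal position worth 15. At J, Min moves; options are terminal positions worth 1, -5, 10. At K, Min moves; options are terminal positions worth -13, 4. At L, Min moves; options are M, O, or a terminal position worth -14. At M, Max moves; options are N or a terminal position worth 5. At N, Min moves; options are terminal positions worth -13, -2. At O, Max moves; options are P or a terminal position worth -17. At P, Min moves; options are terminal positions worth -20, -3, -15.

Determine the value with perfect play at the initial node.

6

D (Min): min(5, 5) = 5
C (Max): max(5, 6) = 6
F (Min): min(17, 8) = 8
G (Min): min(16, 10, 15) = 10
H (Min): min(20, 3, 13) = 3
E (Max): max(8, 10, 3) = 10
J (Min): min(1, -5, 10) = -5
K (Min): min(-13, 4) = -13
I (Max): max(-5, -13, 15) = 15
B (Min): min(6, 10, 15) = 6
N (Min): min(-13, -2) = -13
M (Max): max(-13, 5) = 5
P (Min): min(-20, -3, -15) = -20
O (Max): max(-20, -17) = -17
L (Min): min(5, -17, -14) = -17
Root (Max): max(6, -17) = 6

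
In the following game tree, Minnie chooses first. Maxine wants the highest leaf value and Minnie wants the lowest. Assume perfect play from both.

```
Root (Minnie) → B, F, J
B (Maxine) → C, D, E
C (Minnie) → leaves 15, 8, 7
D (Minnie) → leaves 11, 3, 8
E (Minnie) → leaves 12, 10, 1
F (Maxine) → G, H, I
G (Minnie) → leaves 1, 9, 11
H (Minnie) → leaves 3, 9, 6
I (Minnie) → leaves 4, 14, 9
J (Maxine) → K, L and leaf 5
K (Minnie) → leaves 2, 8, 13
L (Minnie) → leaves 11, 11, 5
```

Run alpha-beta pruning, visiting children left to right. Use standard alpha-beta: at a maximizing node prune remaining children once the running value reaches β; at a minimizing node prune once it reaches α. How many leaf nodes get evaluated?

23

C [α=-∞,β=+∞]: v=7
D [α=7,β=+∞]: v=3 after child 2 ≤ α → α-cutoff, skip 1
E [α=7,β=+∞]: v=1
B [α=-∞,β=+∞]: v=7
G [α=-∞,β=7]: v=1
H [α=1,β=7]: v=3
I [α=3,β=7]: v=4
F [α=-∞,β=7]: v=4
K [α=-∞,β=4]: v=2
L [α=2,β=4]: v=5
J [α=-∞,β=4]: v=5 after child 2 ≥ β → β-cutoff, skip 1
Root [α=-∞,β=+∞]: v=4
Leaves evaluated: 23 of 25.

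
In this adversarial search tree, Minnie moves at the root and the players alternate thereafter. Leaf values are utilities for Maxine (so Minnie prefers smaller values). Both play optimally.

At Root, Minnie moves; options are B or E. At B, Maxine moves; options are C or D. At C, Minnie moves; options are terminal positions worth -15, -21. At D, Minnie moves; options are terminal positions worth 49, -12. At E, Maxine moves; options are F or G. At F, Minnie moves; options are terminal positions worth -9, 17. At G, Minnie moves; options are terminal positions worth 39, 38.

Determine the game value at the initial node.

-12

C (Minnie): min(-15, -21) = -21
D (Minnie): min(49, -12) = -12
B (Maxine): max(-21, -12) = -12
F (Minnie): min(-9, 17) = -9
G (Minnie): min(39, 38) = 38
E (Maxine): max(-9, 38) = 38
Root (Minnie): min(-12, 38) = -12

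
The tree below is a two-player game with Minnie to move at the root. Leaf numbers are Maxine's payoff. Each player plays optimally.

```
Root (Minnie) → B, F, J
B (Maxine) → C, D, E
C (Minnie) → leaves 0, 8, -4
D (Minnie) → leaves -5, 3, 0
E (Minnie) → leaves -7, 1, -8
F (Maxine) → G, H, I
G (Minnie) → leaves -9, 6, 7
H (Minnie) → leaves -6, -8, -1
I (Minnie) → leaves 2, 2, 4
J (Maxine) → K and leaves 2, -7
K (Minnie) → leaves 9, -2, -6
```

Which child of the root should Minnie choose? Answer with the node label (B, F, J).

C (Minnie): min(0, 8, -4) = -4
D (Minnie): min(-5, 3, 0) = -5
E (Minnie): min(-7, 1, -8) = -8
B (Maxine): max(-4, -5, -8) = -4
G (Minnie): min(-9, 6, 7) = -9
H (Minnie): min(-6, -8, -1) = -8
I (Minnie): min(2, 2, 4) = 2
F (Maxine): max(-9, -8, 2) = 2
K (Minnie): min(9, -2, -6) = -6
J (Maxine): max(-6, 2, -7) = 2
Root (Minnie): min(-4, 2, 2) = -4
Minnie picks the child with the lowest value: B (value -4).

B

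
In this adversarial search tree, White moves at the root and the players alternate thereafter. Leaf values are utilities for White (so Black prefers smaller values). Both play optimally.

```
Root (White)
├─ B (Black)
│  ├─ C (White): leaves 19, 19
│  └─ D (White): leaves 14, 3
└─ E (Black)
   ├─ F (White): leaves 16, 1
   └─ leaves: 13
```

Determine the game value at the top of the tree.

14

C (White): max(19, 19) = 19
D (White): max(14, 3) = 14
B (Black): min(19, 14) = 14
F (White): max(16, 1) = 16
E (Black): min(16, 13) = 13
Root (White): max(14, 13) = 14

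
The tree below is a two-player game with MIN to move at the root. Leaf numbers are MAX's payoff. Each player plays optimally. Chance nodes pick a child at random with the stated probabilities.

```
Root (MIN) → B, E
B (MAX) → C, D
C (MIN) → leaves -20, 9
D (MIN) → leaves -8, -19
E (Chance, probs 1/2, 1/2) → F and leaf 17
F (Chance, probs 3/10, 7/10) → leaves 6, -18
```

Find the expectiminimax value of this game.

C (MIN): min(-20, 9) = -20
D (MIN): min(-8, -19) = -19
B (MAX): max(-20, -19) = -19
F (Chance): 3/10·6 + 7/10·-18 = -10.8
E (Chance): 1/2·-10.8 + 1/2·17 = 3.1
Root (MIN): min(-19, 3.1) = -19

-19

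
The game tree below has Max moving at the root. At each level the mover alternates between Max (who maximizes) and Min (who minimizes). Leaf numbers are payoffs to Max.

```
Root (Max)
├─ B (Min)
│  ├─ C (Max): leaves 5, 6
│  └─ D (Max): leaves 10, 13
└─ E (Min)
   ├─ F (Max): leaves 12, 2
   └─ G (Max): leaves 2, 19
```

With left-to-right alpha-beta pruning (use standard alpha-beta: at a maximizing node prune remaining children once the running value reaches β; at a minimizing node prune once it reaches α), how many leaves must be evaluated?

7

C [α=-∞,β=+∞]: v=6
D [α=-∞,β=6]: v=10 after child 1 ≥ β → β-cutoff, skip 1
B [α=-∞,β=+∞]: v=6
F [α=6,β=+∞]: v=12
G [α=6,β=12]: v=19
E [α=6,β=+∞]: v=12
Root [α=-∞,β=+∞]: v=12
Leaves evaluated: 7 of 8.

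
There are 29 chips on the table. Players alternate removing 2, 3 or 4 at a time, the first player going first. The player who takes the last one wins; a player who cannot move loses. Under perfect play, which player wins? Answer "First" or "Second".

First

Compute winning (W) and losing (L) positions by backward induction:
i:   0  1  2  3  4  5  6  7  8  9 10 11 12 13 14 15 16 17 18 19 20 21 22 23 24 25 26 27 28 29
     L  L  W  W  W  W  L  L  W  W  W  W  L  L  W  W  W  W  L  L  W  W  W  W  L  L  W  W  W  W
Position 29 is W, so the first player wins.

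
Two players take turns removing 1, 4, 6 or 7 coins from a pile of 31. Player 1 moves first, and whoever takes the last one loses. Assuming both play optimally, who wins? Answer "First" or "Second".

First

i:   0  1  2  3  4  5  6  7  8  9 10 11 12 13 14 15 16 17 18 19 20 21 22 23 24 25 26 27 28 29 30 31
     W  L  W  L  W  W  L  W  W  W  W  L  W  W  L  W  L  W  W  L  W  W  W  W  L  W  W  L  W  L  W  W
Position 31 is W, so the first player wins.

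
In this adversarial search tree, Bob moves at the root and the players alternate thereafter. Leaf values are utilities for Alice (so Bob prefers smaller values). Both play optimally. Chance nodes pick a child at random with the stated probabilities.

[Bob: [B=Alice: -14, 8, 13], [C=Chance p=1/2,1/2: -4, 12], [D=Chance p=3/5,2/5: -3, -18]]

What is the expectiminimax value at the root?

-9

B (Alice): max(-14, 8, 13) = 13
C (Chance): 1/2·-4 + 1/2·12 = 4
D (Chance): 3/5·-3 + 2/5·-18 = -9
Root (Bob): min(13, 4, -9) = -9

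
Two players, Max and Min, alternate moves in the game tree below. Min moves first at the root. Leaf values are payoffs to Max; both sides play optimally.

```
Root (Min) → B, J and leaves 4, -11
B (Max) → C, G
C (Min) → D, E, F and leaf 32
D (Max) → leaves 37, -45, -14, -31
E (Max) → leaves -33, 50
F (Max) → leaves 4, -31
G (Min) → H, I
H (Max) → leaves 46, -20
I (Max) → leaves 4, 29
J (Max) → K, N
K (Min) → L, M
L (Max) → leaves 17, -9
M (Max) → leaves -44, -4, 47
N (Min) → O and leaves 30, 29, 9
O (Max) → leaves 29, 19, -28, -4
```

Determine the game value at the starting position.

D (Max): max(37, -45, -14, -31) = 37
E (Max): max(-33, 50) = 50
F (Max): max(4, -31) = 4
C (Min): min(37, 50, 4, 32) = 4
H (Max): max(46, -20) = 46
I (Max): max(4, 29) = 29
G (Min): min(46, 29) = 29
B (Max): max(4, 29) = 29
L (Max): max(17, -9) = 17
M (Max): max(-44, -4, 47) = 47
K (Min): min(17, 47) = 17
O (Max): max(29, 19, -28, -4) = 29
N (Min): min(29, 30, 29, 9) = 9
J (Max): max(17, 9) = 17
Root (Min): min(29, 17, 4, -11) = -11

-11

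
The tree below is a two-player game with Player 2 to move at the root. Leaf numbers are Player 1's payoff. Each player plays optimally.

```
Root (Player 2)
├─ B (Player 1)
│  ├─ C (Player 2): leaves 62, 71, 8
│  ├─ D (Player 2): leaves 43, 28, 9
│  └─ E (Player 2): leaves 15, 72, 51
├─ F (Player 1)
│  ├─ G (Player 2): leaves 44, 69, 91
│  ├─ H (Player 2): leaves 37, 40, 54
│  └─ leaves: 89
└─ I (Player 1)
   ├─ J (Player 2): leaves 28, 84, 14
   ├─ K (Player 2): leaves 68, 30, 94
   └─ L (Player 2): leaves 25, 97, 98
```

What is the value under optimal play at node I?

30

J: min(28, 84, 14) = 14
K: min(68, 30, 94) = 30
L: min(25, 97, 98) = 25
I: max(14, 30, 25) = 30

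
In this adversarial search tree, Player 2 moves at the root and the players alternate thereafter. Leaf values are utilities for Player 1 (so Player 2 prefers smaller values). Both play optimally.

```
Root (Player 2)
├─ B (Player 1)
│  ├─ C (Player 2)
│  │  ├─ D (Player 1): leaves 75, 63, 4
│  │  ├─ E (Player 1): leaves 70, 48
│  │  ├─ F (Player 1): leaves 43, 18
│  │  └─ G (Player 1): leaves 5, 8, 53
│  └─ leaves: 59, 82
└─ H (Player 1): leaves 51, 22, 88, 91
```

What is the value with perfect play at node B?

D: max(75, 63, 4) = 75
E: max(70, 48) = 70
F: max(43, 18) = 43
G: max(5, 8, 53) = 53
C: min(75, 70, 43, 53) = 43
B: max(43, 59, 82) = 82

82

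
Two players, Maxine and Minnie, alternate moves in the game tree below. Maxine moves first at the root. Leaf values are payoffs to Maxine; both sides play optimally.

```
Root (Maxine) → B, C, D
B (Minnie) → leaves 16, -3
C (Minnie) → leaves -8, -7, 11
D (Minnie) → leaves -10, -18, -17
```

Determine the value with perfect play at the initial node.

-3

B (Minnie): min(16, -3) = -3
C (Minnie): min(-8, -7, 11) = -8
D (Minnie): min(-10, -18, -17) = -18
Root (Maxine): max(-3, -8, -18) = -3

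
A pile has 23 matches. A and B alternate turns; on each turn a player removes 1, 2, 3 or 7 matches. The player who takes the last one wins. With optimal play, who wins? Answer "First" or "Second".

First

i:   0  1  2  3  4  5  6  7  8  9 10 11 12 13 14 15 16 17 18 19 20 21 22 23
     L  W  W  W  L  W  W  W  L  W  W  W  L  W  W  W  L  W  W  W  L  W  W  W
Position 23 is W, so the first player wins.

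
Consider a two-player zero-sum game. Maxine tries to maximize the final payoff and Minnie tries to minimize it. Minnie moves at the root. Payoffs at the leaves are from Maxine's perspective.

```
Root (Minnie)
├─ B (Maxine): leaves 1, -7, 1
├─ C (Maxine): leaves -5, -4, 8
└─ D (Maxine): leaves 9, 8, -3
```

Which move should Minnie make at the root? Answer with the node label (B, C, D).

B

B (Maxine): max(1, -7, 1) = 1
C (Maxine): max(-5, -4, 8) = 8
D (Maxine): max(9, 8, -3) = 9
Root (Minnie): min(1, 8, 9) = 1
Minnie picks the child with the lowest value: B (value 1).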